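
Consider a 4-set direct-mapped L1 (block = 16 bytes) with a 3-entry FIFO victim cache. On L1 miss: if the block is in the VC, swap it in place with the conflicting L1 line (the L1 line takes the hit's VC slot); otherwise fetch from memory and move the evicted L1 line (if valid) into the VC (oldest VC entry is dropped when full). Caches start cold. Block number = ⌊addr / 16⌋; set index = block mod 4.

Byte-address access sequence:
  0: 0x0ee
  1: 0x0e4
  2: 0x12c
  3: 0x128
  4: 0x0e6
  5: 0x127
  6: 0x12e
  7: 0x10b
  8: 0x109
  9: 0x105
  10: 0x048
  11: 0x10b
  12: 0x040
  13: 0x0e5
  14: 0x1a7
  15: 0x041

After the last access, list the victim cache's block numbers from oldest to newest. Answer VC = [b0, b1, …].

VC = [18, 16, 14]

#0 0xee→b14/s2 MISS; vc=[]
#1 0xe4→b14/s2 L1-HIT; vc=[]
#2 0x12c→b18/s2 MISS; vc=[14]
#3 0x128→b18/s2 L1-HIT; vc=[14]
#4 0xe6→b14/s2 VC-HIT; vc=[18]
#5 0x127→b18/s2 VC-HIT; vc=[14]
#6 0x12e→b18/s2 L1-HIT; vc=[14]
#7 0x10b→b16/s0 MISS; vc=[14]
#8 0x109→b16/s0 L1-HIT; vc=[14]
#9 0x105→b16/s0 L1-HIT; vc=[14]
#10 0x48→b4/s0 MISS; vc=[14,16]
#11 0x10b→b16/s0 VC-HIT; vc=[14,4]
#12 0x40→b4/s0 VC-HIT; vc=[14,16]
#13 0xe5→b14/s2 VC-HIT; vc=[18,16]
#14 0x1a7→b26/s2 MISS; vc=[18,16,14]
#15 0x41→b4/s0 L1-HIT; vc=[18,16,14]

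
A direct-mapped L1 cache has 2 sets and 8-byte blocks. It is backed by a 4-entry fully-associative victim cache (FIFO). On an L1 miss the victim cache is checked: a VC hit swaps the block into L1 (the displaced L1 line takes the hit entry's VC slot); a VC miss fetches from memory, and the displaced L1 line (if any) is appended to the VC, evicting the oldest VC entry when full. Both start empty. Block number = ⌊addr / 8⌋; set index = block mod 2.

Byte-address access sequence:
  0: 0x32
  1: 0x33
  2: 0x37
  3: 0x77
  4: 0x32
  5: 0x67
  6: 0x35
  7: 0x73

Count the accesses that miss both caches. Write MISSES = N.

  [0] addr=0x32 blk=6 s=0: MISS | VC []
  [1] addr=0x33 blk=6 s=0: L1-HIT | VC []
  [2] addr=0x37 blk=6 s=0: L1-HIT | VC []
  [3] addr=0x77 blk=14 s=0: MISS | VC [6]
  [4] addr=0x32 blk=6 s=0: VC-HIT | VC [14]
  [5] addr=0x67 blk=12 s=0: MISS | VC [14, 6]
  [6] addr=0x35 blk=6 s=0: VC-HIT | VC [14, 12]
  [7] addr=0x73 blk=14 s=0: VC-HIT | VC [6, 12]

MISSES = 3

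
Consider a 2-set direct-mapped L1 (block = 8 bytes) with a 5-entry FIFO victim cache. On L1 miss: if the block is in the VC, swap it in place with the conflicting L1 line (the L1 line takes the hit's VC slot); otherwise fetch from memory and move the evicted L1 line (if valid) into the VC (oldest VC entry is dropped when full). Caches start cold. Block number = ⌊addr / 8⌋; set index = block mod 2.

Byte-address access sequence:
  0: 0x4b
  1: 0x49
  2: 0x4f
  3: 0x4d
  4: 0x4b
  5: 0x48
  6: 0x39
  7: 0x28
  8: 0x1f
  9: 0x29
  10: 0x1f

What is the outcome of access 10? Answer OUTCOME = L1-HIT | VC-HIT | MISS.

0: 0x4b (blk 9, set 1) → MISS  vc=[]
1: 0x49 (blk 9, set 1) → L1-HIT  vc=[]
2: 0x4f (blk 9, set 1) → L1-HIT  vc=[]
3: 0x4d (blk 9, set 1) → L1-HIT  vc=[]
4: 0x4b (blk 9, set 1) → L1-HIT  vc=[]
5: 0x48 (blk 9, set 1) → L1-HIT  vc=[]
6: 0x39 (blk 7, set 1) → MISS  vc=[9]
7: 0x28 (blk 5, set 1) → MISS  vc=[9, 7]
8: 0x1f (blk 3, set 1) → MISS  vc=[9, 7, 5]
9: 0x29 (blk 5, set 1) → VC-HIT  vc=[9, 7, 3]
10: 0x1f (blk 3, set 1) → VC-HIT  vc=[9, 7, 5]

OUTCOME = VC-HIT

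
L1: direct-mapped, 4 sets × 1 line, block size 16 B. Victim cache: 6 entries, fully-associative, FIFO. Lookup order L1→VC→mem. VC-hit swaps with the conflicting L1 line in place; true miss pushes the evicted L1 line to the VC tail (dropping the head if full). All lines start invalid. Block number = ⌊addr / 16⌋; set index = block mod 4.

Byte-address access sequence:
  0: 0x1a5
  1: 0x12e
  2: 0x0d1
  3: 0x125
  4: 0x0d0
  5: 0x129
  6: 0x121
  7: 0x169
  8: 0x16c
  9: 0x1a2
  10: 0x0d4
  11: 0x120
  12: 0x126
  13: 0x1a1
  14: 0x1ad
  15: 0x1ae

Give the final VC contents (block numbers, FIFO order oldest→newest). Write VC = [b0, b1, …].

VC = [22, 18]

0: 0x1a5 (blk 26, set 2) → MISS  vc=[]
1: 0x12e (blk 18, set 2) → MISS  vc=[26]
2: 0xd1 (blk 13, set 1) → MISS  vc=[26]
3: 0x125 (blk 18, set 2) → L1-HIT  vc=[26]
4: 0xd0 (blk 13, set 1) → L1-HIT  vc=[26]
5: 0x129 (blk 18, set 2) → L1-HIT  vc=[26]
6: 0x121 (blk 18, set 2) → L1-HIT  vc=[26]
7: 0x169 (blk 22, set 2) → MISS  vc=[26, 18]
8: 0x16c (blk 22, set 2) → L1-HIT  vc=[26, 18]
9: 0x1a2 (blk 26, set 2) → VC-HIT  vc=[22, 18]
10: 0xd4 (blk 13, set 1) → L1-HIT  vc=[22, 18]
11: 0x120 (blk 18, set 2) → VC-HIT  vc=[22, 26]
12: 0x126 (blk 18, set 2) → L1-HIT  vc=[22, 26]
13: 0x1a1 (blk 26, set 2) → VC-HIT  vc=[22, 18]
14: 0x1ad (blk 26, set 2) → L1-HIT  vc=[22, 18]
15: 0x1ae (blk 26, set 2) → L1-HIT  vc=[22, 18]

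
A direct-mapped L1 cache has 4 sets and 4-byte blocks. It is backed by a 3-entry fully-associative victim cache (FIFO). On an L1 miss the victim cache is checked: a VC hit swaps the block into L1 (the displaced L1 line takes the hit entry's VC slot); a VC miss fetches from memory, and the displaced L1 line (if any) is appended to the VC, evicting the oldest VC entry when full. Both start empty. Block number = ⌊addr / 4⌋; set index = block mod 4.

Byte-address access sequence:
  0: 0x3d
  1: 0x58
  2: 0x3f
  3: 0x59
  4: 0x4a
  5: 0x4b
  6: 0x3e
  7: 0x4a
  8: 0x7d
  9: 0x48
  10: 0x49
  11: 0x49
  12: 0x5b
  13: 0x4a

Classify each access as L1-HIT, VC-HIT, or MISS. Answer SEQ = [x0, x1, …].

#0 0x3d→b15/s3 MISS; vc=[]
#1 0x58→b22/s2 MISS; vc=[]
#2 0x3f→b15/s3 L1-HIT; vc=[]
#3 0x59→b22/s2 L1-HIT; vc=[]
#4 0x4a→b18/s2 MISS; vc=[22]
#5 0x4b→b18/s2 L1-HIT; vc=[22]
#6 0x3e→b15/s3 L1-HIT; vc=[22]
#7 0x4a→b18/s2 L1-HIT; vc=[22]
#8 0x7d→b31/s3 MISS; vc=[22,15]
#9 0x48→b18/s2 L1-HIT; vc=[22,15]
#10 0x49→b18/s2 L1-HIT; vc=[22,15]
#11 0x49→b18/s2 L1-HIT; vc=[22,15]
#12 0x5b→b22/s2 VC-HIT; vc=[18,15]
#13 0x4a→b18/s2 VC-HIT; vc=[22,15]

SEQ = [MISS, MISS, L1-HIT, L1-HIT, MISS, L1-HIT, L1-HIT, L1-HIT, MISS, L1-HIT, L1-HIT, L1-HIT, VC-HIT, VC-HIT]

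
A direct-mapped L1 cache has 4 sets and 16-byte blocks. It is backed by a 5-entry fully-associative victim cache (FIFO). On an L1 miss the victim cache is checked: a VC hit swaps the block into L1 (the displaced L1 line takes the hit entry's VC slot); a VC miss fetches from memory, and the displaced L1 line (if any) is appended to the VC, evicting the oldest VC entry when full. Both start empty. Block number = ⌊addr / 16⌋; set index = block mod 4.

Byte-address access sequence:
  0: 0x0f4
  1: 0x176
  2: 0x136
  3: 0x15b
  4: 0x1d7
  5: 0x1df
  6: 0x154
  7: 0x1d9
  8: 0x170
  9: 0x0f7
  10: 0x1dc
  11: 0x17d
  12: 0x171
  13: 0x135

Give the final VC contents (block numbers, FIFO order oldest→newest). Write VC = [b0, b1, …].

VC = [15, 23, 21]

0: 0xf4 (blk 15, set 3) → MISS  vc=[]
1: 0x176 (blk 23, set 3) → MISS  vc=[15]
2: 0x136 (blk 19, set 3) → MISS  vc=[15, 23]
3: 0x15b (blk 21, set 1) → MISS  vc=[15, 23]
4: 0x1d7 (blk 29, set 1) → MISS  vc=[15, 23, 21]
5: 0x1df (blk 29, set 1) → L1-HIT  vc=[15, 23, 21]
6: 0x154 (blk 21, set 1) → VC-HIT  vc=[15, 23, 29]
7: 0x1d9 (blk 29, set 1) → VC-HIT  vc=[15, 23, 21]
8: 0x170 (blk 23, set 3) → VC-HIT  vc=[15, 19, 21]
9: 0xf7 (blk 15, set 3) → VC-HIT  vc=[23, 19, 21]
10: 0x1dc (blk 29, set 1) → L1-HIT  vc=[23, 19, 21]
11: 0x17d (blk 23, set 3) → VC-HIT  vc=[15, 19, 21]
12: 0x171 (blk 23, set 3) → L1-HIT  vc=[15, 19, 21]
13: 0x135 (blk 19, set 3) → VC-HIT  vc=[15, 23, 21]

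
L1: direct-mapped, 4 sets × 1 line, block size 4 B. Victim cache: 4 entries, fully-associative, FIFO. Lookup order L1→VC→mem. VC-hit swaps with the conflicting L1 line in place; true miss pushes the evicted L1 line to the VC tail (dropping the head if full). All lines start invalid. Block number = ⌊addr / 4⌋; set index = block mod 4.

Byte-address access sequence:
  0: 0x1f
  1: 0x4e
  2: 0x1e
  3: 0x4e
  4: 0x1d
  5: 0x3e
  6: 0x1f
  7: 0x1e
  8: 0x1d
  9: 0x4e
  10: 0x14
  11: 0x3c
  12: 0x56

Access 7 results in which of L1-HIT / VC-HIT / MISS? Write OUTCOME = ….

  [0] addr=0x1f blk=7 s=3: MISS | VC []
  [1] addr=0x4e blk=19 s=3: MISS | VC [7]
  [2] addr=0x1e blk=7 s=3: VC-HIT | VC [19]
  [3] addr=0x4e blk=19 s=3: VC-HIT | VC [7]
  [4] addr=0x1d blk=7 s=3: VC-HIT | VC [19]
  [5] addr=0x3e blk=15 s=3: MISS | VC [19, 7]
  [6] addr=0x1f blk=7 s=3: VC-HIT | VC [19, 15]
  [7] addr=0x1e blk=7 s=3: L1-HIT | VC [19, 15]
  [8] addr=0x1d blk=7 s=3: L1-HIT | VC [19, 15]
  [9] addr=0x4e blk=19 s=3: VC-HIT | VC [7, 15]
  [10] addr=0x14 blk=5 s=1: MISS | VC [7, 15]
  [11] addr=0x3c blk=15 s=3: VC-HIT | VC [7, 19]
  [12] addr=0x56 blk=21 s=1: MISS | VC [7, 19, 5]

OUTCOME = L1-HIT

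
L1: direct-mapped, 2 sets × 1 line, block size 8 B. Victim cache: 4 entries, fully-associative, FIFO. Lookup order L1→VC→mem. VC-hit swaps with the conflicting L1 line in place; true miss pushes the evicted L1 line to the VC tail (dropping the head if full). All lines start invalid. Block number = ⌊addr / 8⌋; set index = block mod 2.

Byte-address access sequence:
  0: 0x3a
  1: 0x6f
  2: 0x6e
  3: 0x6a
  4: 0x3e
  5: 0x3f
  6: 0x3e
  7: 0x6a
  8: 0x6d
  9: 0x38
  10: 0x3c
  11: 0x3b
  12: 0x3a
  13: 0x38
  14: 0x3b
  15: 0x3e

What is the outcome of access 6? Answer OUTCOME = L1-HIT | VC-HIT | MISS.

  [0] addr=0x3a blk=7 s=1: MISS | VC []
  [1] addr=0x6f blk=13 s=1: MISS | VC [7]
  [2] addr=0x6e blk=13 s=1: L1-HIT | VC [7]
  [3] addr=0x6a blk=13 s=1: L1-HIT | VC [7]
  [4] addr=0x3e blk=7 s=1: VC-HIT | VC [13]
  [5] addr=0x3f blk=7 s=1: L1-HIT | VC [13]
  [6] addr=0x3e blk=7 s=1: L1-HIT | VC [13]
  [7] addr=0x6a blk=13 s=1: VC-HIT | VC [7]
  [8] addr=0x6d blk=13 s=1: L1-HIT | VC [7]
  [9] addr=0x38 blk=7 s=1: VC-HIT | VC [13]
  [10] addr=0x3c blk=7 s=1: L1-HIT | VC [13]
  [11] addr=0x3b blk=7 s=1: L1-HIT | VC [13]
  [12] addr=0x3a blk=7 s=1: L1-HIT | VC [13]
  [13] addr=0x38 blk=7 s=1: L1-HIT | VC [13]
  [14] addr=0x3b blk=7 s=1: L1-HIT | VC [13]
  [15] addr=0x3e blk=7 s=1: L1-HIT | VC [13]

OUTCOME = L1-HIT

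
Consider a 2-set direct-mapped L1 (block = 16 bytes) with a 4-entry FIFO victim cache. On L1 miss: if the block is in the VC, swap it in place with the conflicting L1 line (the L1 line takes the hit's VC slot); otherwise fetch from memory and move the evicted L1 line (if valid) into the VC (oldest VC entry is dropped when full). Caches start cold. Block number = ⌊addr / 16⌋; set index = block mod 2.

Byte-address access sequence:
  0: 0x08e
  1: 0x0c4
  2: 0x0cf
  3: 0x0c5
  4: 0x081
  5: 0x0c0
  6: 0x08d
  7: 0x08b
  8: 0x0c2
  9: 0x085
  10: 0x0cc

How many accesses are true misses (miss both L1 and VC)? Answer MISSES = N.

0: 0x8e (blk 8, set 0) → MISS  vc=[]
1: 0xc4 (blk 12, set 0) → MISS  vc=[8]
2: 0xcf (blk 12, set 0) → L1-HIT  vc=[8]
3: 0xc5 (blk 12, set 0) → L1-HIT  vc=[8]
4: 0x81 (blk 8, set 0) → VC-HIT  vc=[12]
5: 0xc0 (blk 12, set 0) → VC-HIT  vc=[8]
6: 0x8d (blk 8, set 0) → VC-HIT  vc=[12]
7: 0x8b (blk 8, set 0) → L1-HIT  vc=[12]
8: 0xc2 (blk 12, set 0) → VC-HIT  vc=[8]
9: 0x85 (blk 8, set 0) → VC-HIT  vc=[12]
10: 0xcc (blk 12, set 0) → VC-HIT  vc=[8]

MISSES = 2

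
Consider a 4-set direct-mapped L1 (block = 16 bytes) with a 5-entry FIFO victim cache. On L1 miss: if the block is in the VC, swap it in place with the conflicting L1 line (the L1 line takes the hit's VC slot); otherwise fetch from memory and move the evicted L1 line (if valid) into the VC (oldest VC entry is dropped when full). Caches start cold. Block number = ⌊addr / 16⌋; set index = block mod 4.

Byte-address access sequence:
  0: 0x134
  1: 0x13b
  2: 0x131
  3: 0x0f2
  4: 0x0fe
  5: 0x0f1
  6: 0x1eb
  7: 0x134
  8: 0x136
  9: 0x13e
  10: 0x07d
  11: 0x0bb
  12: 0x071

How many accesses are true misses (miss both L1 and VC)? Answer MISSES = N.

MISSES = 5

  [0] addr=0x134 blk=19 s=3: MISS | VC []
  [1] addr=0x13b blk=19 s=3: L1-HIT | VC []
  [2] addr=0x131 blk=19 s=3: L1-HIT | VC []
  [3] addr=0xf2 blk=15 s=3: MISS | VC [19]
  [4] addr=0xfe blk=15 s=3: L1-HIT | VC [19]
  [5] addr=0xf1 blk=15 s=3: L1-HIT | VC [19]
  [6] addr=0x1eb blk=30 s=2: MISS | VC [19]
  [7] addr=0x134 blk=19 s=3: VC-HIT | VC [15]
  [8] addr=0x136 blk=19 s=3: L1-HIT | VC [15]
  [9] addr=0x13e blk=19 s=3: L1-HIT | VC [15]
  [10] addr=0x7d blk=7 s=3: MISS | VC [15, 19]
  [11] addr=0xbb blk=11 s=3: MISS | VC [15, 19, 7]
  [12] addr=0x71 blk=7 s=3: VC-HIT | VC [15, 19, 11]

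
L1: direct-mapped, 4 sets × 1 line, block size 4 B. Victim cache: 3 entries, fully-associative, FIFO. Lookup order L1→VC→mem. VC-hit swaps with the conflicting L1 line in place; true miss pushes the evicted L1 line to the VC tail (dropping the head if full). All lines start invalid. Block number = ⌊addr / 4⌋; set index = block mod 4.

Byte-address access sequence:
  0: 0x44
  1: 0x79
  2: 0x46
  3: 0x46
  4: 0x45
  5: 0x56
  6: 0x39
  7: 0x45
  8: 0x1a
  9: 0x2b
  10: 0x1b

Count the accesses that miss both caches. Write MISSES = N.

#0 0x44→b17/s1 MISS; vc=[]
#1 0x79→b30/s2 MISS; vc=[]
#2 0x46→b17/s1 L1-HIT; vc=[]
#3 0x46→b17/s1 L1-HIT; vc=[]
#4 0x45→b17/s1 L1-HIT; vc=[]
#5 0x56→b21/s1 MISS; vc=[17]
#6 0x39→b14/s2 MISS; vc=[17,30]
#7 0x45→b17/s1 VC-HIT; vc=[21,30]
#8 0x1a→b6/s2 MISS; vc=[21,30,14]
#9 0x2b→b10/s2 MISS; vc=[30,14,6]
#10 0x1b→b6/s2 VC-HIT; vc=[30,14,10]

MISSES = 6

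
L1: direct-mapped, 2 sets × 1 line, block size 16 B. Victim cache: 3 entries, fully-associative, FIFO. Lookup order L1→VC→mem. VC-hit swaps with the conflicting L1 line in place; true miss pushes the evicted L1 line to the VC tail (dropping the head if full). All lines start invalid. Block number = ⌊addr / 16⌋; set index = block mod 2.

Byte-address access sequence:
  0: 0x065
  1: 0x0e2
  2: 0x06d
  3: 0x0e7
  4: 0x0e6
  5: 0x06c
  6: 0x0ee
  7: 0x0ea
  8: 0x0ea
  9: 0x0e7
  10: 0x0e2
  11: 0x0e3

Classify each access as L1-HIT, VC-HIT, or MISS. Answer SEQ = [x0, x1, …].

  [0] addr=0x65 blk=6 s=0: MISS | VC []
  [1] addr=0xe2 blk=14 s=0: MISS | VC [6]
  [2] addr=0x6d blk=6 s=0: VC-HIT | VC [14]
  [3] addr=0xe7 blk=14 s=0: VC-HIT | VC [6]
  [4] addr=0xe6 blk=14 s=0: L1-HIT | VC [6]
  [5] addr=0x6c blk=6 s=0: VC-HIT | VC [14]
  [6] addr=0xee blk=14 s=0: VC-HIT | VC [6]
  [7] addr=0xea blk=14 s=0: L1-HIT | VC [6]
  [8] addr=0xea blk=14 s=0: L1-HIT | VC [6]
  [9] addr=0xe7 blk=14 s=0: L1-HIT | VC [6]
  [10] addr=0xe2 blk=14 s=0: L1-HIT | VC [6]
  [11] addr=0xe3 blk=14 s=0: L1-HIT | VC [6]

SEQ = [MISS, MISS, VC-HIT, VC-HIT, L1-HIT, VC-HIT, VC-HIT, L1-HIT, L1-HIT, L1-HIT, L1-HIT, L1-HIT]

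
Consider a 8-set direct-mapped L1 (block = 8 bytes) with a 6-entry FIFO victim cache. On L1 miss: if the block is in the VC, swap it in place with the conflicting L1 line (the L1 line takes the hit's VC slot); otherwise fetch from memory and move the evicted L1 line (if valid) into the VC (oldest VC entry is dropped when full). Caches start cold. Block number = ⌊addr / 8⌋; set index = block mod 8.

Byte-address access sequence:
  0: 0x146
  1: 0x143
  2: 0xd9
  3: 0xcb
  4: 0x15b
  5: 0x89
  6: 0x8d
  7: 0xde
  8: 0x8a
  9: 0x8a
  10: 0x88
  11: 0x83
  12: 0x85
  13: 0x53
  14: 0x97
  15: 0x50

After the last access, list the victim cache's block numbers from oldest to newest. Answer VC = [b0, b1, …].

0: 0x146 (blk 40, set 0) → MISS  vc=[]
1: 0x143 (blk 40, set 0) → L1-HIT  vc=[]
2: 0xd9 (blk 27, set 3) → MISS  vc=[]
3: 0xcb (blk 25, set 1) → MISS  vc=[]
4: 0x15b (blk 43, set 3) → MISS  vc=[27]
5: 0x89 (blk 17, set 1) → MISS  vc=[27, 25]
6: 0x8d (blk 17, set 1) → L1-HIT  vc=[27, 25]
7: 0xde (blk 27, set 3) → VC-HIT  vc=[43, 25]
8: 0x8a (blk 17, set 1) → L1-HIT  vc=[43, 25]
9: 0x8a (blk 17, set 1) → L1-HIT  vc=[43, 25]
10: 0x88 (blk 17, set 1) → L1-HIT  vc=[43, 25]
11: 0x83 (blk 16, set 0) → MISS  vc=[43, 25, 40]
12: 0x85 (blk 16, set 0) → L1-HIT  vc=[43, 25, 40]
13: 0x53 (blk 10, set 2) → MISS  vc=[43, 25, 40]
14: 0x97 (blk 18, set 2) → MISS  vc=[43, 25, 40, 10]
15: 0x50 (blk 10, set 2) → VC-HIT  vc=[43, 25, 40, 18]

VC = [43, 25, 40, 18]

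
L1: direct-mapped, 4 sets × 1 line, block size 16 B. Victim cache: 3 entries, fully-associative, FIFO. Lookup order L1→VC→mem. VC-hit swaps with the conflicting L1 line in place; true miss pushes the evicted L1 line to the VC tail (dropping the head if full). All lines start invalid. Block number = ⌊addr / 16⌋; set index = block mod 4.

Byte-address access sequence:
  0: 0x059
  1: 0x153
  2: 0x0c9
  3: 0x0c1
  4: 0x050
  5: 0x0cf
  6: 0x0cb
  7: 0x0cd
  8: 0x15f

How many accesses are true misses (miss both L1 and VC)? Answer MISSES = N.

  [0] addr=0x59 blk=5 s=1: MISS | VC []
  [1] addr=0x153 blk=21 s=1: MISS | VC [5]
  [2] addr=0xc9 blk=12 s=0: MISS | VC [5]
  [3] addr=0xc1 blk=12 s=0: L1-HIT | VC [5]
  [4] addr=0x50 blk=5 s=1: VC-HIT | VC [21]
  [5] addr=0xcf blk=12 s=0: L1-HIT | VC [21]
  [6] addr=0xcb blk=12 s=0: L1-HIT | VC [21]
  [7] addr=0xcd blk=12 s=0: L1-HIT | VC [21]
  [8] addr=0x15f blk=21 s=1: VC-HIT | VC [5]

MISSES = 3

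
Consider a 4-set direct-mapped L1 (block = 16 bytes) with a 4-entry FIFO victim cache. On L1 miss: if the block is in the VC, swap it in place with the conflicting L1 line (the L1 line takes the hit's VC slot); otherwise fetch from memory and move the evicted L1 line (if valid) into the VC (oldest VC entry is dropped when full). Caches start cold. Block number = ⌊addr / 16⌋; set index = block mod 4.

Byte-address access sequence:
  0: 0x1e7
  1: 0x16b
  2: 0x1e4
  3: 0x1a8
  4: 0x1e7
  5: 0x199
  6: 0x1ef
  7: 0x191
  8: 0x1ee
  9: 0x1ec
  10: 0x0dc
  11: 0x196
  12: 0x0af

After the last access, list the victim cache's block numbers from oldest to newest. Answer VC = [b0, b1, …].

  [0] addr=0x1e7 blk=30 s=2: MISS | VC []
  [1] addr=0x16b blk=22 s=2: MISS | VC [30]
  [2] addr=0x1e4 blk=30 s=2: VC-HIT | VC [22]
  [3] addr=0x1a8 blk=26 s=2: MISS | VC [22, 30]
  [4] addr=0x1e7 blk=30 s=2: VC-HIT | VC [22, 26]
  [5] addr=0x199 blk=25 s=1: MISS | VC [22, 26]
  [6] addr=0x1ef blk=30 s=2: L1-HIT | VC [22, 26]
  [7] addr=0x191 blk=25 s=1: L1-HIT | VC [22, 26]
  [8] addr=0x1ee blk=30 s=2: L1-HIT | VC [22, 26]
  [9] addr=0x1ec blk=30 s=2: L1-HIT | VC [22, 26]
  [10] addr=0xdc blk=13 s=1: MISS | VC [22, 26, 25]
  [11] addr=0x196 blk=25 s=1: VC-HIT | VC [22, 26, 13]
  [12] addr=0xaf blk=10 s=2: MISS | VC [22, 26, 13, 30]

VC = [22, 26, 13, 30]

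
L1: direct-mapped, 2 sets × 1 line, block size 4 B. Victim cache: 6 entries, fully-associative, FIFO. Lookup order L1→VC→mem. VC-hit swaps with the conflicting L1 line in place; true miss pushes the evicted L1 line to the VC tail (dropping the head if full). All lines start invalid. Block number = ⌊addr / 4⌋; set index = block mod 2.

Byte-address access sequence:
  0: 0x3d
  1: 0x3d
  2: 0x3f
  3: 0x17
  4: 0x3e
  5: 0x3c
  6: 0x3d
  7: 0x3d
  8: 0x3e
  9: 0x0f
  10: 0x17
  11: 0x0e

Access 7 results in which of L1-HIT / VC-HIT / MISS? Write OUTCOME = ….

0: 0x3d (blk 15, set 1) → MISS  vc=[]
1: 0x3d (blk 15, set 1) → L1-HIT  vc=[]
2: 0x3f (blk 15, set 1) → L1-HIT  vc=[]
3: 0x17 (blk 5, set 1) → MISS  vc=[15]
4: 0x3e (blk 15, set 1) → VC-HIT  vc=[5]
5: 0x3c (blk 15, set 1) → L1-HIT  vc=[5]
6: 0x3d (blk 15, set 1) → L1-HIT  vc=[5]
7: 0x3d (blk 15, set 1) → L1-HIT  vc=[5]
8: 0x3e (blk 15, set 1) → L1-HIT  vc=[5]
9: 0xf (blk 3, set 1) → MISS  vc=[5, 15]
10: 0x17 (blk 5, set 1) → VC-HIT  vc=[3, 15]
11: 0xe (blk 3, set 1) → VC-HIT  vc=[5, 15]

OUTCOME = L1-HIT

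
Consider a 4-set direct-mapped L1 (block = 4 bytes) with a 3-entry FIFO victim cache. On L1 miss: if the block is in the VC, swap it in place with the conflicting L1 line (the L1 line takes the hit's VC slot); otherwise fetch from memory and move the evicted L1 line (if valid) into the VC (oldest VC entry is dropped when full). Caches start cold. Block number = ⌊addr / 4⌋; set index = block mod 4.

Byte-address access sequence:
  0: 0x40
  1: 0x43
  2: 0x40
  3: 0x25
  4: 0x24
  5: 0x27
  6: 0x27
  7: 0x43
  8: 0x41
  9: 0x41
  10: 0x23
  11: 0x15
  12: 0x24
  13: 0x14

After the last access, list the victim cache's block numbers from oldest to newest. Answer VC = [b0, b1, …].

#0 0x40→b16/s0 MISS; vc=[]
#1 0x43→b16/s0 L1-HIT; vc=[]
#2 0x40→b16/s0 L1-HIT; vc=[]
#3 0x25→b9/s1 MISS; vc=[]
#4 0x24→b9/s1 L1-HIT; vc=[]
#5 0x27→b9/s1 L1-HIT; vc=[]
#6 0x27→b9/s1 L1-HIT; vc=[]
#7 0x43→b16/s0 L1-HIT; vc=[]
#8 0x41→b16/s0 L1-HIT; vc=[]
#9 0x41→b16/s0 L1-HIT; vc=[]
#10 0x23→b8/s0 MISS; vc=[16]
#11 0x15→b5/s1 MISS; vc=[16,9]
#12 0x24→b9/s1 VC-HIT; vc=[16,5]
#13 0x14→b5/s1 VC-HIT; vc=[16,9]

VC = [16, 9]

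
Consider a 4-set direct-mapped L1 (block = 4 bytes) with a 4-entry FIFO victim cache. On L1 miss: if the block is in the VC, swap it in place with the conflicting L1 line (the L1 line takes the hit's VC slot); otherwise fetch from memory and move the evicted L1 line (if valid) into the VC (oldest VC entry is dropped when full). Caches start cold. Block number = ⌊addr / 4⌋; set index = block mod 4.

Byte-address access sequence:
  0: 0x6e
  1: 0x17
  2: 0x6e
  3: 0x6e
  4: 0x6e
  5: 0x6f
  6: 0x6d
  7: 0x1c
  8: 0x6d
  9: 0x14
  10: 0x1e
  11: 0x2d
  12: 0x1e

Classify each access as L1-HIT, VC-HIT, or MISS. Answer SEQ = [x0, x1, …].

SEQ = [MISS, MISS, L1-HIT, L1-HIT, L1-HIT, L1-HIT, L1-HIT, MISS, VC-HIT, L1-HIT, VC-HIT, MISS, VC-HIT]

#0 0x6e→b27/s3 MISS; vc=[]
#1 0x17→b5/s1 MISS; vc=[]
#2 0x6e→b27/s3 L1-HIT; vc=[]
#3 0x6e→b27/s3 L1-HIT; vc=[]
#4 0x6e→b27/s3 L1-HIT; vc=[]
#5 0x6f→b27/s3 L1-HIT; vc=[]
#6 0x6d→b27/s3 L1-HIT; vc=[]
#7 0x1c→b7/s3 MISS; vc=[27]
#8 0x6d→b27/s3 VC-HIT; vc=[7]
#9 0x14→b5/s1 L1-HIT; vc=[7]
#10 0x1e→b7/s3 VC-HIT; vc=[27]
#11 0x2d→b11/s3 MISS; vc=[27,7]
#12 0x1e→b7/s3 VC-HIT; vc=[27,11]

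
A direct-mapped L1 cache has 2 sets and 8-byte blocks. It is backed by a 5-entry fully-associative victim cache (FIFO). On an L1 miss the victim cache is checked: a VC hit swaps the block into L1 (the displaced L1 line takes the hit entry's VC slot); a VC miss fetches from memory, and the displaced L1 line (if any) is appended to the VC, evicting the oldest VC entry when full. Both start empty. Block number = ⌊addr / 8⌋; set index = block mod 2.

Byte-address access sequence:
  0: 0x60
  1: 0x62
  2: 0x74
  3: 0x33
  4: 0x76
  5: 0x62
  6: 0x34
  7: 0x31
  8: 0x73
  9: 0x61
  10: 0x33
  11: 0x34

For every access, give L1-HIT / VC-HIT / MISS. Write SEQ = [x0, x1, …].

0: 0x60 (blk 12, set 0) → MISS  vc=[]
1: 0x62 (blk 12, set 0) → L1-HIT  vc=[]
2: 0x74 (blk 14, set 0) → MISS  vc=[12]
3: 0x33 (blk 6, set 0) → MISS  vc=[12, 14]
4: 0x76 (blk 14, set 0) → VC-HIT  vc=[12, 6]
5: 0x62 (blk 12, set 0) → VC-HIT  vc=[14, 6]
6: 0x34 (blk 6, set 0) → VC-HIT  vc=[14, 12]
7: 0x31 (blk 6, set 0) → L1-HIT  vc=[14, 12]
8: 0x73 (blk 14, set 0) → VC-HIT  vc=[6, 12]
9: 0x61 (blk 12, set 0) → VC-HIT  vc=[6, 14]
10: 0x33 (blk 6, set 0) → VC-HIT  vc=[12, 14]
11: 0x34 (blk 6, set 0) → L1-HIT  vc=[12, 14]

SEQ = [MISS, L1-HIT, MISS, MISS, VC-HIT, VC-HIT, VC-HIT, L1-HIT, VC-HIT, VC-HIT, VC-HIT, L1-HIT]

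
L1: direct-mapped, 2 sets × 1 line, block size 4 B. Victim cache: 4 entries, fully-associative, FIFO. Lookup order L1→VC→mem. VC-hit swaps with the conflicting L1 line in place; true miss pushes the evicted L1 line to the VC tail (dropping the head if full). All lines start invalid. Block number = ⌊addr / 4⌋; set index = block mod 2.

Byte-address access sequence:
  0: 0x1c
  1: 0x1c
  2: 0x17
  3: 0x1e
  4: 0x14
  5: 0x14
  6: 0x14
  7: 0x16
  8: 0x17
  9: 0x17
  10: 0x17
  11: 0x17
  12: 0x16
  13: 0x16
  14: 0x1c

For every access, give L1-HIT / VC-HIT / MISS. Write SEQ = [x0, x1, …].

  [0] addr=0x1c blk=7 s=1: MISS | VC []
  [1] addr=0x1c blk=7 s=1: L1-HIT | VC []
  [2] addr=0x17 blk=5 s=1: MISS | VC [7]
  [3] addr=0x1e blk=7 s=1: VC-HIT | VC [5]
  [4] addr=0x14 blk=5 s=1: VC-HIT | VC [7]
  [5] addr=0x14 blk=5 s=1: L1-HIT | VC [7]
  [6] addr=0x14 blk=5 s=1: L1-HIT | VC [7]
  [7] addr=0x16 blk=5 s=1: L1-HIT | VC [7]
  [8] addr=0x17 blk=5 s=1: L1-HIT | VC [7]
  [9] addr=0x17 blk=5 s=1: L1-HIT | VC [7]
  [10] addr=0x17 blk=5 s=1: L1-HIT | VC [7]
  [11] addr=0x17 blk=5 s=1: L1-HIT | VC [7]
  [12] addr=0x16 blk=5 s=1: L1-HIT | VC [7]
  [13] addr=0x16 blk=5 s=1: L1-HIT | VC [7]
  [14] addr=0x1c blk=7 s=1: VC-HIT | VC [5]

SEQ = [MISS, L1-HIT, MISS, VC-HIT, VC-HIT, L1-HIT, L1-HIT, L1-HIT, L1-HIT, L1-HIT, L1-HIT, L1-HIT, L1-HIT, L1-HIT, VC-HIT]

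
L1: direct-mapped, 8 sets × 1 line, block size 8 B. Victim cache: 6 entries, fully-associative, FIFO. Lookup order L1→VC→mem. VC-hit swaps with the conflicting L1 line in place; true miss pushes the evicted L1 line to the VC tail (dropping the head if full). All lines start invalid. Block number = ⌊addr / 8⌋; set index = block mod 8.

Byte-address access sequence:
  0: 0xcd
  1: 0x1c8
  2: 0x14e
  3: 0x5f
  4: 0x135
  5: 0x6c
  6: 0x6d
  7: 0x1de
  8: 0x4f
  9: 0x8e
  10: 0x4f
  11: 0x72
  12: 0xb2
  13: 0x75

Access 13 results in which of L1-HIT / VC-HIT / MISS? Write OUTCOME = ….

OUTCOME = VC-HIT

#0 0xcd→b25/s1 MISS; vc=[]
#1 0x1c8→b57/s1 MISS; vc=[25]
#2 0x14e→b41/s1 MISS; vc=[25,57]
#3 0x5f→b11/s3 MISS; vc=[25,57]
#4 0x135→b38/s6 MISS; vc=[25,57]
#5 0x6c→b13/s5 MISS; vc=[25,57]
#6 0x6d→b13/s5 L1-HIT; vc=[25,57]
#7 0x1de→b59/s3 MISS; vc=[25,57,11]
#8 0x4f→b9/s1 MISS; vc=[25,57,11,41]
#9 0x8e→b17/s1 MISS; vc=[25,57,11,41,9]
#10 0x4f→b9/s1 VC-HIT; vc=[25,57,11,41,17]
#11 0x72→b14/s6 MISS; vc=[25,57,11,41,17,38]
#12 0xb2→b22/s6 MISS; vc=[57,11,41,17,38,14]
#13 0x75→b14/s6 VC-HIT; vc=[57,11,41,17,38,22]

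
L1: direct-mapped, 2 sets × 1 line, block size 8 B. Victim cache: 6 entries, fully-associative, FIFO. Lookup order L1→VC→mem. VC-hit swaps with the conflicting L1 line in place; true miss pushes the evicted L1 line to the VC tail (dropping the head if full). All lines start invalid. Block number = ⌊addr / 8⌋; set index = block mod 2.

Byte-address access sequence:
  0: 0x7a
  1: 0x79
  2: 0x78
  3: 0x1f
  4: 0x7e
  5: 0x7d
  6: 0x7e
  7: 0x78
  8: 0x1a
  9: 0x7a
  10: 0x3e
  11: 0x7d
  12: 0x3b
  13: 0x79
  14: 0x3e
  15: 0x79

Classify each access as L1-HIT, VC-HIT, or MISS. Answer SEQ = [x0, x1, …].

SEQ = [MISS, L1-HIT, L1-HIT, MISS, VC-HIT, L1-HIT, L1-HIT, L1-HIT, VC-HIT, VC-HIT, MISS, VC-HIT, VC-HIT, VC-HIT, VC-HIT, VC-HIT]

0: 0x7a (blk 15, set 1) → MISS  vc=[]
1: 0x79 (blk 15, set 1) → L1-HIT  vc=[]
2: 0x78 (blk 15, set 1) → L1-HIT  vc=[]
3: 0x1f (blk 3, set 1) → MISS  vc=[15]
4: 0x7e (blk 15, set 1) → VC-HIT  vc=[3]
5: 0x7d (blk 15, set 1) → L1-HIT  vc=[3]
6: 0x7e (blk 15, set 1) → L1-HIT  vc=[3]
7: 0x78 (blk 15, set 1) → L1-HIT  vc=[3]
8: 0x1a (blk 3, set 1) → VC-HIT  vc=[15]
9: 0x7a (blk 15, set 1) → VC-HIT  vc=[3]
10: 0x3e (blk 7, set 1) → MISS  vc=[3, 15]
11: 0x7d (blk 15, set 1) → VC-HIT  vc=[3, 7]
12: 0x3b (blk 7, set 1) → VC-HIT  vc=[3, 15]
13: 0x79 (blk 15, set 1) → VC-HIT  vc=[3, 7]
14: 0x3e (blk 7, set 1) → VC-HIT  vc=[3, 15]
15: 0x79 (blk 15, set 1) → VC-HIT  vc=[3, 7]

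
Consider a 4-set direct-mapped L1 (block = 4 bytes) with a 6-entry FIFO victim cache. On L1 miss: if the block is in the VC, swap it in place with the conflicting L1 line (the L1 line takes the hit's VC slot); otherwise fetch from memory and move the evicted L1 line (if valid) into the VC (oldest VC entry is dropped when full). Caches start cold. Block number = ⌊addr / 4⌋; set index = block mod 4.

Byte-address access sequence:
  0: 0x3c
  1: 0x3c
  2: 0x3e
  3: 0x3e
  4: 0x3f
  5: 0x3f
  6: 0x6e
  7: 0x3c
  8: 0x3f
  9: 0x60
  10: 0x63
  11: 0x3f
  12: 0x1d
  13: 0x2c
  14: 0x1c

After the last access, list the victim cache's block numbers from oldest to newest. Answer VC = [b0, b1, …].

  [0] addr=0x3c blk=15 s=3: MISS | VC []
  [1] addr=0x3c blk=15 s=3: L1-HIT | VC []
  [2] addr=0x3e blk=15 s=3: L1-HIT | VC []
  [3] addr=0x3e blk=15 s=3: L1-HIT | VC []
  [4] addr=0x3f blk=15 s=3: L1-HIT | VC []
  [5] addr=0x3f blk=15 s=3: L1-HIT | VC []
  [6] addr=0x6e blk=27 s=3: MISS | VC [15]
  [7] addr=0x3c blk=15 s=3: VC-HIT | VC [27]
  [8] addr=0x3f blk=15 s=3: L1-HIT | VC [27]
  [9] addr=0x60 blk=24 s=0: MISS | VC [27]
  [10] addr=0x63 blk=24 s=0: L1-HIT | VC [27]
  [11] addr=0x3f blk=15 s=3: L1-HIT | VC [27]
  [12] addr=0x1d blk=7 s=3: MISS | VC [27, 15]
  [13] addr=0x2c blk=11 s=3: MISS | VC [27, 15, 7]
  [14] addr=0x1c blk=7 s=3: VC-HIT | VC [27, 15, 11]

VC = [27, 15, 11]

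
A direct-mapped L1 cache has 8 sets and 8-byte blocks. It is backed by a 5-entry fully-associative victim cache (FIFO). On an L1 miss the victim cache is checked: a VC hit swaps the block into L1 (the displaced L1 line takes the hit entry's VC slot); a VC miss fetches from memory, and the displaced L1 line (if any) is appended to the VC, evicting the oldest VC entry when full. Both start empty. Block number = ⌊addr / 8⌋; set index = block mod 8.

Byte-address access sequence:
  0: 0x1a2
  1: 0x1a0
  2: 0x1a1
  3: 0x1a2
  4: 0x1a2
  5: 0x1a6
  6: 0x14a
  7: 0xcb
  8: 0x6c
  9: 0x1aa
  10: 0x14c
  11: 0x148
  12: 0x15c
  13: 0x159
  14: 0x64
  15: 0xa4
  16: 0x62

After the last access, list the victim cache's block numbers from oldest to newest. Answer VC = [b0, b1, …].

#0 0x1a2→b52/s4 MISS; vc=[]
#1 0x1a0→b52/s4 L1-HIT; vc=[]
#2 0x1a1→b52/s4 L1-HIT; vc=[]
#3 0x1a2→b52/s4 L1-HIT; vc=[]
#4 0x1a2→b52/s4 L1-HIT; vc=[]
#5 0x1a6→b52/s4 L1-HIT; vc=[]
#6 0x14a→b41/s1 MISS; vc=[]
#7 0xcb→b25/s1 MISS; vc=[41]
#8 0x6c→b13/s5 MISS; vc=[41]
#9 0x1aa→b53/s5 MISS; vc=[41,13]
#10 0x14c→b41/s1 VC-HIT; vc=[25,13]
#11 0x148→b41/s1 L1-HIT; vc=[25,13]
#12 0x15c→b43/s3 MISS; vc=[25,13]
#13 0x159→b43/s3 L1-HIT; vc=[25,13]
#14 0x64→b12/s4 MISS; vc=[25,13,52]
#15 0xa4→b20/s4 MISS; vc=[25,13,52,12]
#16 0x62→b12/s4 VC-HIT; vc=[25,13,52,20]

VC = [25, 13, 52, 20]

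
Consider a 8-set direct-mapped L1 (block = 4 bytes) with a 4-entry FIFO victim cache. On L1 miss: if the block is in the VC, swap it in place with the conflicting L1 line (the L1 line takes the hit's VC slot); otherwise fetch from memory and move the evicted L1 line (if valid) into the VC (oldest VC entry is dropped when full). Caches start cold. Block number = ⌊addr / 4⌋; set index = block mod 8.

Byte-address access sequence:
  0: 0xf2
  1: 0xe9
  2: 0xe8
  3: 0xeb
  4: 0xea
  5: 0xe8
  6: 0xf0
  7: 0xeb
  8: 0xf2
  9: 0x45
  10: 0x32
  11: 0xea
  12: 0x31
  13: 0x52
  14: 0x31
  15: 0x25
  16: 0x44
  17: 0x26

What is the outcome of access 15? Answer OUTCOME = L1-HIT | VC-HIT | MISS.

OUTCOME = MISS

0: 0xf2 (blk 60, set 4) → MISS  vc=[]
1: 0xe9 (blk 58, set 2) → MISS  vc=[]
2: 0xe8 (blk 58, set 2) → L1-HIT  vc=[]
3: 0xeb (blk 58, set 2) → L1-HIT  vc=[]
4: 0xea (blk 58, set 2) → L1-HIT  vc=[]
5: 0xe8 (blk 58, set 2) → L1-HIT  vc=[]
6: 0xf0 (blk 60, set 4) → L1-HIT  vc=[]
7: 0xeb (blk 58, set 2) → L1-HIT  vc=[]
8: 0xf2 (blk 60, set 4) → L1-HIT  vc=[]
9: 0x45 (blk 17, set 1) → MISS  vc=[]
10: 0x32 (blk 12, set 4) → MISS  vc=[60]
11: 0xea (blk 58, set 2) → L1-HIT  vc=[60]
12: 0x31 (blk 12, set 4) → L1-HIT  vc=[60]
13: 0x52 (blk 20, set 4) → MISS  vc=[60, 12]
14: 0x31 (blk 12, set 4) → VC-HIT  vc=[60, 20]
15: 0x25 (blk 9, set 1) → MISS  vc=[60, 20, 17]
16: 0x44 (blk 17, set 1) → VC-HIT  vc=[60, 20, 9]
17: 0x26 (blk 9, set 1) → VC-HIT  vc=[60, 20, 17]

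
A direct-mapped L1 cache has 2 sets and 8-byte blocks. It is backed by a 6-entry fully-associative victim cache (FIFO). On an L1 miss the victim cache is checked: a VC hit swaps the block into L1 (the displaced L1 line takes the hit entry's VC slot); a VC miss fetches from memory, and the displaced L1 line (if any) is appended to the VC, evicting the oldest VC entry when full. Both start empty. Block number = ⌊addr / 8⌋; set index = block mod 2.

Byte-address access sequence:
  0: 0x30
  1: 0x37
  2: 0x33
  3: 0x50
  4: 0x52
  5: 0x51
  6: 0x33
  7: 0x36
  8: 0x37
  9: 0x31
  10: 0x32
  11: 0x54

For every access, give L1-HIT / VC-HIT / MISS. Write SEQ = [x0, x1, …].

SEQ = [MISS, L1-HIT, L1-HIT, MISS, L1-HIT, L1-HIT, VC-HIT, L1-HIT, L1-HIT, L1-HIT, L1-HIT, VC-HIT]

0: 0x30 (blk 6, set 0) → MISS  vc=[]
1: 0x37 (blk 6, set 0) → L1-HIT  vc=[]
2: 0x33 (blk 6, set 0) → L1-HIT  vc=[]
3: 0x50 (blk 10, set 0) → MISS  vc=[6]
4: 0x52 (blk 10, set 0) → L1-HIT  vc=[6]
5: 0x51 (blk 10, set 0) → L1-HIT  vc=[6]
6: 0x33 (blk 6, set 0) → VC-HIT  vc=[10]
7: 0x36 (blk 6, set 0) → L1-HIT  vc=[10]
8: 0x37 (blk 6, set 0) → L1-HIT  vc=[10]
9: 0x31 (blk 6, set 0) → L1-HIT  vc=[10]
10: 0x32 (blk 6, set 0) → L1-HIT  vc=[10]
11: 0x54 (blk 10, set 0) → VC-HIT  vc=[6]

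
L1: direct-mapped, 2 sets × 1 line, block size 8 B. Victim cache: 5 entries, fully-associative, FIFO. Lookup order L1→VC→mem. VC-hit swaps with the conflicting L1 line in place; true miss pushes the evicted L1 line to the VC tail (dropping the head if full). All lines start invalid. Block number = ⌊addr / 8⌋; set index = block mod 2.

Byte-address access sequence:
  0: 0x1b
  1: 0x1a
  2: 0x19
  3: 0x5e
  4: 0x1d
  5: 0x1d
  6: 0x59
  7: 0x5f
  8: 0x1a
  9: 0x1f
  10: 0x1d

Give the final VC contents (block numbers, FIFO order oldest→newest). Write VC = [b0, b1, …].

0: 0x1b (blk 3, set 1) → MISS  vc=[]
1: 0x1a (blk 3, set 1) → L1-HIT  vc=[]
2: 0x19 (blk 3, set 1) → L1-HIT  vc=[]
3: 0x5e (blk 11, set 1) → MISS  vc=[3]
4: 0x1d (blk 3, set 1) → VC-HIT  vc=[11]
5: 0x1d (blk 3, set 1) → L1-HIT  vc=[11]
6: 0x59 (blk 11, set 1) → VC-HIT  vc=[3]
7: 0x5f (blk 11, set 1) → L1-HIT  vc=[3]
8: 0x1a (blk 3, set 1) → VC-HIT  vc=[11]
9: 0x1f (blk 3, set 1) → L1-HIT  vc=[11]
10: 0x1d (blk 3, set 1) → L1-HIT  vc=[11]

VC = [11]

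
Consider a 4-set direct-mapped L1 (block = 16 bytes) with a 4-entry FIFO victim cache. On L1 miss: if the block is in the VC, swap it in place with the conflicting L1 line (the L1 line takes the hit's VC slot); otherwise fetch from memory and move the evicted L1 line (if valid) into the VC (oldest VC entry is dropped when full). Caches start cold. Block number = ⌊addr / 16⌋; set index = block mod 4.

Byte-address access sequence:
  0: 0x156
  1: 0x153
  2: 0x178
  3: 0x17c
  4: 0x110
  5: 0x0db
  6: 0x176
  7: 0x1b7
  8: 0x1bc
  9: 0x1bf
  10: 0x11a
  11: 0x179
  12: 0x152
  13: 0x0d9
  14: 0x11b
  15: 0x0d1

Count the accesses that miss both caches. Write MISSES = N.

MISSES = 5

#0 0x156→b21/s1 MISS; vc=[]
#1 0x153→b21/s1 L1-HIT; vc=[]
#2 0x178→b23/s3 MISS; vc=[]
#3 0x17c→b23/s3 L1-HIT; vc=[]
#4 0x110→b17/s1 MISS; vc=[21]
#5 0xdb→b13/s1 MISS; vc=[21,17]
#6 0x176→b23/s3 L1-HIT; vc=[21,17]
#7 0x1b7→b27/s3 MISS; vc=[21,17,23]
#8 0x1bc→b27/s3 L1-HIT; vc=[21,17,23]
#9 0x1bf→b27/s3 L1-HIT; vc=[21,17,23]
#10 0x11a→b17/s1 VC-HIT; vc=[21,13,23]
#11 0x179→b23/s3 VC-HIT; vc=[21,13,27]
#12 0x152→b21/s1 VC-HIT; vc=[17,13,27]
#13 0xd9→b13/s1 VC-HIT; vc=[17,21,27]
#14 0x11b→b17/s1 VC-HIT; vc=[13,21,27]
#15 0xd1→b13/s1 VC-HIT; vc=[17,21,27]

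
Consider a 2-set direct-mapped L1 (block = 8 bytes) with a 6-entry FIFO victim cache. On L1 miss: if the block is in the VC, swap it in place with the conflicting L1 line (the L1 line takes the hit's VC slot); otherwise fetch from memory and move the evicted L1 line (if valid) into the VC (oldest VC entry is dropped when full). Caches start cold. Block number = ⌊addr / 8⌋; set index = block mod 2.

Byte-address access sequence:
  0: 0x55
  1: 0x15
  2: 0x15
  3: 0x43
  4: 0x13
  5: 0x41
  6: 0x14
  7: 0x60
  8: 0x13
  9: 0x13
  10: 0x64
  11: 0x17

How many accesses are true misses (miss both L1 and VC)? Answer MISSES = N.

0: 0x55 (blk 10, set 0) → MISS  vc=[]
1: 0x15 (blk 2, set 0) → MISS  vc=[10]
2: 0x15 (blk 2, set 0) → L1-HIT  vc=[10]
3: 0x43 (blk 8, set 0) → MISS  vc=[10, 2]
4: 0x13 (blk 2, set 0) → VC-HIT  vc=[10, 8]
5: 0x41 (blk 8, set 0) → VC-HIT  vc=[10, 2]
6: 0x14 (blk 2, set 0) → VC-HIT  vc=[10, 8]
7: 0x60 (blk 12, set 0) → MISS  vc=[10, 8, 2]
8: 0x13 (blk 2, set 0) → VC-HIT  vc=[10, 8, 12]
9: 0x13 (blk 2, set 0) → L1-HIT  vc=[10, 8, 12]
10: 0x64 (blk 12, set 0) → VC-HIT  vc=[10, 8, 2]
11: 0x17 (blk 2, set 0) → VC-HIT  vc=[10, 8, 12]

MISSES = 4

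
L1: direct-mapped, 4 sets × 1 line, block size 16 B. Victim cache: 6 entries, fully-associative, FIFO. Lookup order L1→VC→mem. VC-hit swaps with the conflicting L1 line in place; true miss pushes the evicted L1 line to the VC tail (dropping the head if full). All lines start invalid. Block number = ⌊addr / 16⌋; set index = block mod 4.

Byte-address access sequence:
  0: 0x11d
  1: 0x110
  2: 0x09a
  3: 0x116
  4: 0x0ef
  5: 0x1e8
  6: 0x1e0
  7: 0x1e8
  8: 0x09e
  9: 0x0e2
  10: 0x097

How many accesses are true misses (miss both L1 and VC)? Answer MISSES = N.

0: 0x11d (blk 17, set 1) → MISS  vc=[]
1: 0x110 (blk 17, set 1) → L1-HIT  vc=[]
2: 0x9a (blk 9, set 1) → MISS  vc=[17]
3: 0x116 (blk 17, set 1) → VC-HIT  vc=[9]
4: 0xef (blk 14, set 2) → MISS  vc=[9]
5: 0x1e8 (blk 30, set 2) → MISS  vc=[9, 14]
6: 0x1e0 (blk 30, set 2) → L1-HIT  vc=[9, 14]
7: 0x1e8 (blk 30, set 2) → L1-HIT  vc=[9, 14]
8: 0x9e (blk 9, set 1) → VC-HIT  vc=[17, 14]
9: 0xe2 (blk 14, set 2) → VC-HIT  vc=[17, 30]
10: 0x97 (blk 9, set 1) → L1-HIT  vc=[17, 30]

MISSES = 4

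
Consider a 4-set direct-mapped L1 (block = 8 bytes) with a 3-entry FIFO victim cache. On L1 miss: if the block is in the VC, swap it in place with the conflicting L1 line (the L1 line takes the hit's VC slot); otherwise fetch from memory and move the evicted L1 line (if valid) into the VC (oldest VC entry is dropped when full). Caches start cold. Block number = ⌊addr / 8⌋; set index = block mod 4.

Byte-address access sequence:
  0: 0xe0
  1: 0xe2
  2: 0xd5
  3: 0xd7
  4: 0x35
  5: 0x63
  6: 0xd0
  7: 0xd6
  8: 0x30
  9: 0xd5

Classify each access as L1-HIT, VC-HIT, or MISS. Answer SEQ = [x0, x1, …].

SEQ = [MISS, L1-HIT, MISS, L1-HIT, MISS, MISS, VC-HIT, L1-HIT, VC-HIT, VC-HIT]

  [0] addr=0xe0 blk=28 s=0: MISS | VC []
  [1] addr=0xe2 blk=28 s=0: L1-HIT | VC []
  [2] addr=0xd5 blk=26 s=2: MISS | VC []
  [3] addr=0xd7 blk=26 s=2: L1-HIT | VC []
  [4] addr=0x35 blk=6 s=2: MISS | VC [26]
  [5] addr=0x63 blk=12 s=0: MISS | VC [26, 28]
  [6] addr=0xd0 blk=26 s=2: VC-HIT | VC [6, 28]
  [7] addr=0xd6 blk=26 s=2: L1-HIT | VC [6, 28]
  [8] addr=0x30 blk=6 s=2: VC-HIT | VC [26, 28]
  [9] addr=0xd5 blk=26 s=2: VC-HIT | VC [6, 28]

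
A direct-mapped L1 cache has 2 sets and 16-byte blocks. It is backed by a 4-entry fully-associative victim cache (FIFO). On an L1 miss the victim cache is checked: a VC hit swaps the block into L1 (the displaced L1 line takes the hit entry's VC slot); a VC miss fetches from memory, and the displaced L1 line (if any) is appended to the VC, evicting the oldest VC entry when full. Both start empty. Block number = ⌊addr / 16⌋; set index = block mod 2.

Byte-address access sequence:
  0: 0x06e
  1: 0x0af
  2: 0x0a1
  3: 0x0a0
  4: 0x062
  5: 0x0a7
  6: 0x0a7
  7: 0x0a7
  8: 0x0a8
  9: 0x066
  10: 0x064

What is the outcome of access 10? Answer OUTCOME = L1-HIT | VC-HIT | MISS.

0: 0x6e (blk 6, set 0) → MISS  vc=[]
1: 0xaf (blk 10, set 0) → MISS  vc=[6]
2: 0xa1 (blk 10, set 0) → L1-HIT  vc=[6]
3: 0xa0 (blk 10, set 0) → L1-HIT  vc=[6]
4: 0x62 (blk 6, set 0) → VC-HIT  vc=[10]
5: 0xa7 (blk 10, set 0) → VC-HIT  vc=[6]
6: 0xa7 (blk 10, set 0) → L1-HIT  vc=[6]
7: 0xa7 (blk 10, set 0) → L1-HIT  vc=[6]
8: 0xa8 (blk 10, set 0) → L1-HIT  vc=[6]
9: 0x66 (blk 6, set 0) → VC-HIT  vc=[10]
10: 0x64 (blk 6, set 0) → L1-HIT  vc=[10]

OUTCOME = L1-HIT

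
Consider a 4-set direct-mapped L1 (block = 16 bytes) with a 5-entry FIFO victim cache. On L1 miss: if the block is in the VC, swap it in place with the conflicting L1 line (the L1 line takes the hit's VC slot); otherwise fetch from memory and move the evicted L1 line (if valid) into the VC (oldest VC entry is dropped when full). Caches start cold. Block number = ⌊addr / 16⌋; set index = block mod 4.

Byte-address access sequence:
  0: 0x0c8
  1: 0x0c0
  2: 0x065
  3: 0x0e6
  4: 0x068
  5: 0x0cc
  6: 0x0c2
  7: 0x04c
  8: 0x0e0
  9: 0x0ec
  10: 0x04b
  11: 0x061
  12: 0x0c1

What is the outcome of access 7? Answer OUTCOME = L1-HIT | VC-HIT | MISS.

  [0] addr=0xc8 blk=12 s=0: MISS | VC []
  [1] addr=0xc0 blk=12 s=0: L1-HIT | VC []
  [2] addr=0x65 blk=6 s=2: MISS | VC []
  [3] addr=0xe6 blk=14 s=2: MISS | VC [6]
  [4] addr=0x68 blk=6 s=2: VC-HIT | VC [14]
  [5] addr=0xcc blk=12 s=0: L1-HIT | VC [14]
  [6] addr=0xc2 blk=12 s=0: L1-HIT | VC [14]
  [7] addr=0x4c blk=4 s=0: MISS | VC [14, 12]
  [8] addr=0xe0 blk=14 s=2: VC-HIT | VC [6, 12]
  [9] addr=0xec blk=14 s=2: L1-HIT | VC [6, 12]
  [10] addr=0x4b blk=4 s=0: L1-HIT | VC [6, 12]
  [11] addr=0x61 blk=6 s=2: VC-HIT | VC [14, 12]
  [12] addr=0xc1 blk=12 s=0: VC-HIT | VC [14, 4]

OUTCOME = MISS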